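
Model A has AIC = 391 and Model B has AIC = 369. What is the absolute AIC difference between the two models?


Compute |391 - 369| = 22.
Model B has the smaller AIC.

22


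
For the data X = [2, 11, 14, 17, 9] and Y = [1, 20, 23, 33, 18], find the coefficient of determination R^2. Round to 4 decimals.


Fit the OLS line: b0 = -2.3313, b1 = 2.0124.
SSres = 14.7802.
SStot = 538.0000.
R^2 = 1 - 14.7802/538.0000 = 0.9725.

0.9725


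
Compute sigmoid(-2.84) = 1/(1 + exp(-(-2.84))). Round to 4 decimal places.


exp(2.8400) = 17.1158.
1 + exp(-z) = 18.1158.
sigmoid = 1/18.1158 = 0.0552.

0.0552


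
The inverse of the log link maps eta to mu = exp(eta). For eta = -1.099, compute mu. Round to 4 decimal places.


mu = exp(eta) = exp(-1.099).
= 0.3332.

0.3332


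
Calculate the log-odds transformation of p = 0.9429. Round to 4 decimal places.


1 - p = 0.0571.
p/(1-p) = 16.5131.
logit = ln(16.5131) = 2.8042.

2.8042


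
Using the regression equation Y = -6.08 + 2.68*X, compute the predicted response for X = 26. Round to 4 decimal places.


Plug X = 26 into Y = -6.08 + 2.68*X:
Y = -6.08 + 69.6800 = 63.6000.

63.6000


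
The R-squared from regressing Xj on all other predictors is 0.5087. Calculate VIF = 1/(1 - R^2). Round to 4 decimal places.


Using VIF = 1/(1 - R^2_j):
1 - 0.5087 = 0.4913.
VIF = 2.0354.

2.0354


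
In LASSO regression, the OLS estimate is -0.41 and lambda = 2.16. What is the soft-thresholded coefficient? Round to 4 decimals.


Absolute value: |-0.41| = 0.41.
Compare to lambda = 2.16.
Since |beta| <= lambda, the coefficient is set to 0.

0.0000


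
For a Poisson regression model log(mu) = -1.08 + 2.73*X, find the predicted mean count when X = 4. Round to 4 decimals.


Compute eta = -1.08 + 2.73 * 4 = 9.8400.
Apply inverse link: mu = e^9.8400 = 18769.7160.

18769.7160


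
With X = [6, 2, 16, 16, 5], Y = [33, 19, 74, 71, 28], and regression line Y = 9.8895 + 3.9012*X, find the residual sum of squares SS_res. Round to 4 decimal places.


Compute predicted values, then residuals = yi - yhat_i.
Residuals: [-0.2967, 1.3081, 1.6913, -1.3087, -1.3955].
SSres = sum(residual^2) = 8.3198.

8.3198


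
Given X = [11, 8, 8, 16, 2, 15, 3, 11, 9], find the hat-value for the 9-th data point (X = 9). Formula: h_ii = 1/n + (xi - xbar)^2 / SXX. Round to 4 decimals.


n = 9, xbar = 9.2222.
SXX = sum((xi - xbar)^2) = 179.5556.
h = 1/9 + (9 - 9.2222)^2 / 179.5556 = 0.1114.

0.1114


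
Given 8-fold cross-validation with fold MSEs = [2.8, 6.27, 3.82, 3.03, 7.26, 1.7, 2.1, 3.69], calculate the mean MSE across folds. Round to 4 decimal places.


Add all fold MSEs: 30.6700.
Divide by k = 8: 30.6700/8 = 3.8338.

3.8338


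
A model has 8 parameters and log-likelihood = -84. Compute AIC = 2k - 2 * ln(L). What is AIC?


AIC = 2k - 2*loglik = 2(8) - 2(-84).
= 16 + 168 = 184.

184


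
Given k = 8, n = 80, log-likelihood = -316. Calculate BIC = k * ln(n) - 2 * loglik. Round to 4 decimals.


k * ln(n) = 8 * ln(80) = 8 * 4.382027 = 35.056216.
-2 * loglik = -2 * (-316) = 632.
BIC = 35.056216 + 632 = 667.056216, which rounds to 667.0562.

667.0562


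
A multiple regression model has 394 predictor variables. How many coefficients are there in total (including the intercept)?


Including the intercept, the model has 394 predictor coefficients + 1 intercept.
Total = 395.

395


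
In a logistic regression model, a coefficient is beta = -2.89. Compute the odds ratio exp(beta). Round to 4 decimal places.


The odds ratio is computed as:
OR = e^(-2.89) = 0.0556.

0.0556


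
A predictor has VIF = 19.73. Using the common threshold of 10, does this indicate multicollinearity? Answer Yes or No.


Compare VIF = 19.73 to the threshold of 10.
19.73 >= 10, so the answer is Yes.

Yes


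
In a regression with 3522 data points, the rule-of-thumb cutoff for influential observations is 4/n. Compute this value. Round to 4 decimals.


Using the rule of thumb:
Threshold = 4 / 3522 = 0.0011.

0.0011


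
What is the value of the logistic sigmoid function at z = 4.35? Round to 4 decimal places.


exp(-4.3500) = 0.0129.
1 + exp(-z) = 1.0129.
sigmoid = 1/1.0129 = 0.9873.

0.9873


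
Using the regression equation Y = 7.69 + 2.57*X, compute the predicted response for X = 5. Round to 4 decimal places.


Plug X = 5 into Y = 7.69 + 2.57*X:
Y = 7.69 + 12.8500 = 20.5400.

20.5400


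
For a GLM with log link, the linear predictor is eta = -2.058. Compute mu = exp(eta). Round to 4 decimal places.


The inverse log link gives:
mu = exp(-2.058) = 0.1277.

0.1277


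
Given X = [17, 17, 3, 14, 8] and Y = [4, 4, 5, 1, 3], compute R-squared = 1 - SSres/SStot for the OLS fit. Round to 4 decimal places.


Fit the OLS line: b0 = 4.3077, b1 = -0.0769.
SSres = 8.3077.
SStot = 9.2000.
R^2 = 1 - 8.3077/9.2000 = 0.0970.

0.0970


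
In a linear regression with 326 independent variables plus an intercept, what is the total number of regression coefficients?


Including the intercept, the model has 326 predictor coefficients + 1 intercept.
Total = 327.

327


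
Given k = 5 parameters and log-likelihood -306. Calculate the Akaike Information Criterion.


AIC = 2k - 2*loglik = 2(5) - 2(-306).
= 10 + 612 = 622.

622


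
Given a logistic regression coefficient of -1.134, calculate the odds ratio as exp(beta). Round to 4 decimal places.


The odds ratio is computed as:
OR = e^(-1.134) = 0.3217.

0.3217


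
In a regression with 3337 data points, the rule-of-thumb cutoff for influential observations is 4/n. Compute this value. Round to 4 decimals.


Using the rule of thumb:
Threshold = 4 / 3337 = 0.0012.

0.0012


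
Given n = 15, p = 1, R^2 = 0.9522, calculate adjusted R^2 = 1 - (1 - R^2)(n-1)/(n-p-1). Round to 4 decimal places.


Using the formula:
(1 - 0.9522) = 0.0478.
Multiply by 14/13: 0.0478 * 14 = 0.6692, then 0.6692 / 13 = 0.0515.
Adj R^2 = 1 - 0.0515 = 0.9485.

0.9485


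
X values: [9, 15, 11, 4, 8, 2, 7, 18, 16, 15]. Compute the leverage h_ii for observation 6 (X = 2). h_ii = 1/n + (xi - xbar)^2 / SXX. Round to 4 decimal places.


n = 10, xbar = 10.5000.
SXX = sum((xi - xbar)^2) = 262.5000.
h = 1/10 + (2 - 10.5000)^2 / 262.5000 = 0.3752.

0.3752


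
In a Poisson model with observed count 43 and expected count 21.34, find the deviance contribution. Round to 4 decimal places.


First: ln(43/21.34) = 0.700617.
Then: 43 * 0.700617 = 30.126531.
y - mu = 43 - 21.34 = 21.66.
D = 2(30.126531 - 21.66) = 16.933062, which rounds to 16.9331.

16.9331


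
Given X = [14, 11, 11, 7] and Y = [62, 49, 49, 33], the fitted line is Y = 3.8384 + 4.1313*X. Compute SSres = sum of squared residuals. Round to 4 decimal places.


Compute predicted values, then residuals = yi - yhat_i.
Residuals: [0.3234, -0.2827, -0.2827, 0.2425].
SSres = sum(residual^2) = 0.3232.

0.3232


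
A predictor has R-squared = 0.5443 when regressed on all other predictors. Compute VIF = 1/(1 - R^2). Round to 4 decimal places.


Denominator: 1 - 0.5443 = 0.4557.
VIF = 1 / 0.4557 = 2.1944.

2.1944


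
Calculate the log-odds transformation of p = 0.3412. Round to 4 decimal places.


The odds are p/(1-p) = 0.3412 / 0.6588 = 0.5179.
logit(p) = ln(0.5179) = -0.6580.

-0.6580


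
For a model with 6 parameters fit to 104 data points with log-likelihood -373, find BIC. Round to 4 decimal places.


Compute k*ln(n) = 6*ln(104) = 6*4.644391 = 27.866346.
Then -2*loglik = 746.
BIC = 27.866346 + 746 = 773.866346, which rounds to 773.8663.

773.8663


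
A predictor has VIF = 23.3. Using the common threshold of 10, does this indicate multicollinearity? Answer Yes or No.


Check: VIF = 23.3 vs threshold = 10.
Since 23.3 >= 10, the answer is Yes.

Yes


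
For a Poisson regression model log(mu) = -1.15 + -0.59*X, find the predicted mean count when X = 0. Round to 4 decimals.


Linear predictor: eta = -1.15 + (-0.59)(0) = -1.1500.
Expected count: mu = exp(-1.1500) = 0.3166.

0.3166


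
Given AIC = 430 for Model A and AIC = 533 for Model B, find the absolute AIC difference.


Absolute difference = |430 - 533| = 103.
The model with lower AIC (A) is preferred.

103


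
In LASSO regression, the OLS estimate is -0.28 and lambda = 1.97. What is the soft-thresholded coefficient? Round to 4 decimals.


Check: |-0.28| = 0.28 vs lambda = 1.97.
Since |beta| <= lambda, the coefficient is set to 0.
Soft-thresholded coefficient = 0.0000.

0.0000


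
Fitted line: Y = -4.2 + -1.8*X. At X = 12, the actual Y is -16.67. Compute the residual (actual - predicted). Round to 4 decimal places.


Compute yhat = -4.2 + (-1.8)(12) = -25.8000.
Residual = actual - predicted = -16.67 - -25.8000 = 9.1300.

9.1300


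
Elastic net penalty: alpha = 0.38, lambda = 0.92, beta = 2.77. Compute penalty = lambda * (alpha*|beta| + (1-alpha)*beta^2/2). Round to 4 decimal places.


L1 component = 0.38 * |2.77| = 1.0526.
L2 component = 0.62 * 2.77^2 / 2 = 2.3786.
Penalty = 0.92 * (1.0526 + 2.3786) = 0.92 * 3.4312 = 3.1567.

3.1567


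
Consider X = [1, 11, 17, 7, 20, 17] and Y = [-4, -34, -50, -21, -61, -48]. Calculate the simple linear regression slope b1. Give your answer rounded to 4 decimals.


First compute the means: xbar = 12.1667, ybar = -36.3333.
Then S_xx = sum((xi - xbar)^2) = 260.8333.
S_xy = sum((xi - xbar)(yi - ybar)) = -758.6667.
b1 = S_xy / S_xx = -758.6667 / 260.8333 = -2.9086.

-2.9086


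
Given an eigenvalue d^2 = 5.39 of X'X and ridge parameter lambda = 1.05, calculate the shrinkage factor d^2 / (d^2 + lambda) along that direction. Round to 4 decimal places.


Denominator = d^2 + lambda = 5.39 + 1.05 = 6.4400.
Shrinkage = 5.39 / 6.4400 = 0.8370.

0.8370


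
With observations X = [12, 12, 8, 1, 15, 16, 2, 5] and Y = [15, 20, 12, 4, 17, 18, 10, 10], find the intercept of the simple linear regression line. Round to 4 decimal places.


The slope is b1 = 0.8256.
Sample means are xbar = 8.8750 and ybar = 13.2500.
Intercept: b0 = 13.2500 - (0.8256)(8.8750) = 5.9232.

5.9232


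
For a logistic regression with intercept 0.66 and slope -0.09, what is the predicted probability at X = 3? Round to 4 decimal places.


z = 0.66 + -0.09 * 3 = 0.3900.
Sigmoid: P = 1 / (1 + exp(-0.3900)) = 0.5963.

0.5963


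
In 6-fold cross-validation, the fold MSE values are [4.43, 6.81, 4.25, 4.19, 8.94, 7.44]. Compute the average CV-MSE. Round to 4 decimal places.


Add all fold MSEs: 36.0600.
Divide by k = 6: 36.0600/6 = 6.0100.

6.0100


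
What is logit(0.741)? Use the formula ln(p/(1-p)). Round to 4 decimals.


The odds are p/(1-p) = 0.741 / 0.259 = 2.8610.
logit(p) = ln(2.8610) = 1.0512.

1.0512


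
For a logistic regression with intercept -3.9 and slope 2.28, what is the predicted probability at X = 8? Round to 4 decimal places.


Linear predictor: z = -3.9 + 2.28 * 8 = 14.3400.
P = 1/(1 + exp(-14.3400)) = 1/(1 + 0.0000) = 1.0000.

1.0000


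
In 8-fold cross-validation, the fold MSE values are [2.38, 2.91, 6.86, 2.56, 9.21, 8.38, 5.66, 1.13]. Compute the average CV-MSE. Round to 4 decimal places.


Add all fold MSEs: 39.0900.
Divide by k = 8: 39.0900/8 = 4.8863.

4.8863


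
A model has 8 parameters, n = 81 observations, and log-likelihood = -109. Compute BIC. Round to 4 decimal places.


Compute k*ln(n) = 8*ln(81) = 8*4.394449 = 35.155592.
Then -2*loglik = 218.
BIC = 35.155592 + 218 = 253.155592, which rounds to 253.1556.

253.1556


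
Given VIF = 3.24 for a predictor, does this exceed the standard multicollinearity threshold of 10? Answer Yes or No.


Check: VIF = 3.24 vs threshold = 10.
Since 3.24 < 10, the answer is No.

No


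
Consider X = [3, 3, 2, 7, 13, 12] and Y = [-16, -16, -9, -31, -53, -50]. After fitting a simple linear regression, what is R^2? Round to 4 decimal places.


After computing the OLS fit (b0=-3.4091, b1=-3.8636):
SSres = 7.3182, SStot = 1758.8333.
R^2 = 1 - 7.3182/1758.8333 = 0.9958.

0.9958


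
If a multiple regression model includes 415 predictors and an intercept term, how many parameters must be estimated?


Total coefficients = number of predictors + 1 (for the intercept).
= 415 + 1 = 416.

416


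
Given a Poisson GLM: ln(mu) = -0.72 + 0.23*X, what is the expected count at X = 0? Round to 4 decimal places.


Linear predictor: eta = -0.72 + (0.23)(0) = -0.7200.
Expected count: mu = exp(-0.7200) = 0.4868.

0.4868


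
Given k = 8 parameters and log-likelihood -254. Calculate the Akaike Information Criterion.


AIC = 2k - 2*loglik = 2(8) - 2(-254).
= 16 + 508 = 524.

524


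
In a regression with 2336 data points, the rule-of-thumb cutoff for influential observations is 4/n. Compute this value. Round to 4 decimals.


Cook's distance cutoff = 4/n = 4/2336.
= 0.0017.

0.0017


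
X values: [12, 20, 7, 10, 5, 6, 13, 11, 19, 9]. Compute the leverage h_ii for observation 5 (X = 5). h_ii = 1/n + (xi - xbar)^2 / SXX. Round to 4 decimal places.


Mean of X: xbar = 11.2000.
SXX = 231.6000.
For X = 5: h = 1/10 + (5 - 11.2000)^2/231.6000 = 0.2660.

0.2660


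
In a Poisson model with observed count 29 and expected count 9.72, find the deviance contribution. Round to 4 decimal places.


y/mu = 29/9.72 = 2.983539 (approx.), and ln(29/9.72) = 1.093110.
y * ln(y/mu) = 29 * 1.093110 = 31.700190.
y - mu = 19.28.
D = 2 * (31.700190 - 19.28) = 24.840380, which rounds to 24.8404.

24.8404


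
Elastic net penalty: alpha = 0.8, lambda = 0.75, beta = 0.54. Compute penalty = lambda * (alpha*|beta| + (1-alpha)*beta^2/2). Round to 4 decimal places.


alpha * |beta| = 0.8 * 0.54 = 0.4320.
(1-alpha) * beta^2/2 = 0.2 * 0.2916/2 = 0.0292.
Total = 0.75 * (0.4320 + 0.0292) = 0.3459.

0.3459


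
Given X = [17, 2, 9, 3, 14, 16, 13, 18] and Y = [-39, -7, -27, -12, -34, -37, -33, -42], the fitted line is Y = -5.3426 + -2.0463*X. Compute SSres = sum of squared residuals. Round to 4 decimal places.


Compute predicted values, then residuals = yi - yhat_i.
Residuals: [1.1297, 2.4352, -3.2407, -0.5185, -0.0092, 1.0834, -1.0555, 0.1760].
SSres = sum(residual^2) = 20.2963.

20.2963


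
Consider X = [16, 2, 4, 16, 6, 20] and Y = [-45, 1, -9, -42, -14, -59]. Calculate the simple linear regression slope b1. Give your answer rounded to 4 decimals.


Calculate xbar = 10.6667, ybar = -28.0000.
S_xx = 285.3333, S_xy = -898.0000.
Using b1 = S_xy / S_xx = -898.0000 / 285.3333, we get b1 = -3.1472.

-3.1472


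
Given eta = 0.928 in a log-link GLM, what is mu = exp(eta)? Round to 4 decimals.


mu = exp(eta) = exp(0.928).
= 2.5294.

2.5294


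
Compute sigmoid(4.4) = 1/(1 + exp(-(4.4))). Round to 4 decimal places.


exp(-4.4000) = 0.0123.
1 + exp(-z) = 1.0123.
sigmoid = 1/1.0123 = 0.9879.

0.9879


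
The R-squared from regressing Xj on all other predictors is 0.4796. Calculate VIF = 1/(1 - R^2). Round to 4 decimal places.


VIF = 1 / (1 - 0.4796).
= 1 / 0.5204 = 1.9216.

1.9216


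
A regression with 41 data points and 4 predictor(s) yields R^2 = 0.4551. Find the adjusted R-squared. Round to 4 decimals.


Plug in: Adj R^2 = 1 - (1 - 0.4551) * 40/36.
= 1 - 0.5449 * 40/36
= 1 - 21.7960 / 36
= 1 - 0.6054 = 0.3946.

0.3946


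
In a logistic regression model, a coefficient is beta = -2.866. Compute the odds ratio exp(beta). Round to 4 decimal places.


The odds ratio is computed as:
OR = e^(-2.866) = 0.0569.

0.0569


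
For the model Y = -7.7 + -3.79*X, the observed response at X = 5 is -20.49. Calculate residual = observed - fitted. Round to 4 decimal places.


Predicted = -7.7 + -3.79 * 5 = -26.6500.
Residual = -20.49 - -26.6500 = 6.1600.

6.1600


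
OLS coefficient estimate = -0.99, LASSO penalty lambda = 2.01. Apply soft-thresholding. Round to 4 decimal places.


Absolute value: |-0.99| = 0.99.
Compare to lambda = 2.01.
Since |beta| <= lambda, the coefficient is set to 0.

0.0000


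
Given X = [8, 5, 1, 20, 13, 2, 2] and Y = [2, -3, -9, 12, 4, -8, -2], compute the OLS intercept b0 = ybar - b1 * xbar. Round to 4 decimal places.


The slope is b1 = 0.9923.
Sample means are xbar = 7.2857 and ybar = -0.5714.
Intercept: b0 = -0.5714 - (0.9923)(7.2857) = -7.8008.

-7.8008


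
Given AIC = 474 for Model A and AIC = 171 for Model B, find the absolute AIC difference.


Compute |474 - 171| = 303.
Model B has the smaller AIC.

303


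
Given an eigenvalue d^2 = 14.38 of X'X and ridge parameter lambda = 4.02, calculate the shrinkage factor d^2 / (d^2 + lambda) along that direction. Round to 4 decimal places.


Denominator = d^2 + lambda = 14.38 + 4.02 = 18.4000.
Shrinkage = 14.38 / 18.4000 = 0.7815.

0.7815


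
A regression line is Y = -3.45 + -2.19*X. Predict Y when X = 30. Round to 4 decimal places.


Substitute X = 30 into the equation:
Y = -3.45 + -2.19 * 30 = -3.45 + -65.7000 = -69.1500.

-69.1500


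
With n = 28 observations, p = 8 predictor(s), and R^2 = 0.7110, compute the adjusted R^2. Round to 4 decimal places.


Adjusted R^2 = 1 - (1 - R^2) * (n-1)/(n-p-1).
(1 - R^2) = 0.2890.
(n-1)/(n-p-1) = 27/19.
(1 - R^2) * (n-1) = 0.2890 * 27 = 7.8030.
Divide by (n-p-1): 7.8030 / 19 = 0.4107.
Adj R^2 = 1 - 0.4107 = 0.5893.

0.5893


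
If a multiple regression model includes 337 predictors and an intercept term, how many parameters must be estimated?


Each predictor gets one coefficient, plus one intercept.
Total parameters = 337 + 1 = 338.

338


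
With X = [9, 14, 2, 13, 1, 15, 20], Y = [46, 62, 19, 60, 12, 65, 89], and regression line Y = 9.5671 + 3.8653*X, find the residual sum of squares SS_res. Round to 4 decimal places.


For each point, residual = actual - predicted.
Residuals: [1.6452, -1.6813, 1.7023, 0.1840, -1.4324, -2.5466, 2.1269].
Sum of squared residuals = 21.5258.

21.5258


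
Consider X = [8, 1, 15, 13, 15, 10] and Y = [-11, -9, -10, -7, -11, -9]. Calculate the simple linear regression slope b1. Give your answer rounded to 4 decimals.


The sample means are xbar = 10.3333 and ybar = -9.5000.
Compute S_xx = 143.3333 and S_xy = -4.0000.
Slope b1 = S_xy / S_xx = -4.0000 / 143.3333 = -0.0279.

-0.0279


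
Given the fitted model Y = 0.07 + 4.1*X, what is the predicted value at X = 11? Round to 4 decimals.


Predicted value:
Y = 0.07 + (4.1)(11) = 0.07 + 45.1000 = 45.1700.

45.1700


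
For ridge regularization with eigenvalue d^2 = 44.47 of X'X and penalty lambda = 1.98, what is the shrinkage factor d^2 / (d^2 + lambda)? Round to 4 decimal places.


Denominator = d^2 + lambda = 44.47 + 1.98 = 46.4500.
Shrinkage = 44.47 / 46.4500 = 0.9574.

0.9574


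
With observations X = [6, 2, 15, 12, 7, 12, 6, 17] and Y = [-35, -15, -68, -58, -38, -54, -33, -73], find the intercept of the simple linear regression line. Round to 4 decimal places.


Compute b1 = -3.8157 from the OLS formula.
With xbar = 9.6250 and ybar = -46.7500, the intercept is:
b0 = -46.7500 - -3.8157 * 9.6250 = -10.0235.

-10.0235


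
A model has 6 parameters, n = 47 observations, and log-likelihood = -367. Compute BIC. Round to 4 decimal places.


k * ln(n) = 6 * ln(47) = 6 * 3.850148 = 23.100888.
-2 * loglik = -2 * (-367) = 734.
BIC = 23.100888 + 734 = 757.100888, which rounds to 757.1009.

757.1009


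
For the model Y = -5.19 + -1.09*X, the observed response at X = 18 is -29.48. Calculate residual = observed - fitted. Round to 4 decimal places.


Compute yhat = -5.19 + (-1.09)(18) = -24.8100.
Residual = actual - predicted = -29.48 - -24.8100 = -4.6700.

-4.6700


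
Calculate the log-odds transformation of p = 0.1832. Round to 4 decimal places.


The odds are p/(1-p) = 0.1832 / 0.8168 = 0.2243.
logit(p) = ln(0.2243) = -1.4948.

-1.4948


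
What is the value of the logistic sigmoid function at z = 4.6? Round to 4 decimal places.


First, exp(-4.6000) = 0.0101.
Then sigma(z) = 1/(1 + 0.0101) = 0.9900.

0.9900


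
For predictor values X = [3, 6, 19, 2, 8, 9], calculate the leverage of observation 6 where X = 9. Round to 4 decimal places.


Compute xbar = 7.8333 with n = 6 observations.
SXX = 186.8333.
Leverage = 1/6 + (9 - 7.8333)^2/186.8333 = 0.1740.

0.1740


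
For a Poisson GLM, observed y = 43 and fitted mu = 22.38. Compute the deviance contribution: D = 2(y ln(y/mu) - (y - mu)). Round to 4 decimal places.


First: ln(43/22.38) = 0.653032.
Then: 43 * 0.653032 = 28.080376.
y - mu = 43 - 22.38 = 20.62.
D = 2(28.080376 - 20.62) = 14.920752, which rounds to 14.9208.

14.9208


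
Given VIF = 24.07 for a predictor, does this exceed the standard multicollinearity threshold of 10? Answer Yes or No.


Compare VIF = 24.07 to the threshold of 10.
24.07 >= 10, so the answer is Yes.

Yes


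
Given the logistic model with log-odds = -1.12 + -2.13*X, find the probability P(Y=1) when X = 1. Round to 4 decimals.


Linear predictor: z = -1.12 + -2.13 * 1 = -3.2500.
P = 1/(1 + exp(3.2500)) = 1/(1 + 25.7903) = 0.0373.

0.0373


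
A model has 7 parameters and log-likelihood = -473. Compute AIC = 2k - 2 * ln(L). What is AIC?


Compute:
2k = 2*7 = 14.
-2*loglik = -2*(-473) = 946.
AIC = 14 + 946 = 960.

960


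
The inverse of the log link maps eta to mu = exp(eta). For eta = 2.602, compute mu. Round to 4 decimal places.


mu = exp(eta) = exp(2.602).
= 13.4907.

13.4907


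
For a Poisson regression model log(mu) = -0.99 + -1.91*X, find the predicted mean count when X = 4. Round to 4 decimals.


eta = -0.99 + -1.91 * 4 = -8.6300.
mu = exp(-8.6300) = 0.0002.

0.0002


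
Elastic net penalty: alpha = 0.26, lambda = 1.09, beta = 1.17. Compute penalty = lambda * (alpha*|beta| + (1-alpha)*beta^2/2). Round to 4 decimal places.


Compute:
L1 = 0.26 * 1.17 = 0.3042.
L2 = 0.74 * 1.17^2 / 2 = 0.5065.
Penalty = 1.09 * (0.3042 + 0.5065) = 0.8837.

0.8837


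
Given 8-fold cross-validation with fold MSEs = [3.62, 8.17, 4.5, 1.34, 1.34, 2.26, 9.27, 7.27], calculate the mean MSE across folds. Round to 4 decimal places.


Sum of fold MSEs = 37.7700.
Average = 37.7700 / 8 = 4.7213.

4.7213


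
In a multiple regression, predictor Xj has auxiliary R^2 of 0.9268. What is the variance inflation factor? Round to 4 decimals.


VIF = 1 / (1 - 0.9268).
= 1 / 0.0732 = 13.6612.

13.6612


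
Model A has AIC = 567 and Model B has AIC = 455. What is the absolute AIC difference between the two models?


Compute |567 - 455| = 112.
Model B has the smaller AIC.

112


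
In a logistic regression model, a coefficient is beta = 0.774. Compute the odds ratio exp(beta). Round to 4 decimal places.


The odds ratio is computed as:
OR = e^(0.774) = 2.1684.

2.1684


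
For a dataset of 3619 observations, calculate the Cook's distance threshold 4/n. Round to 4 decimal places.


The threshold is 4/n.
4/3619 = 0.0011.

0.0011


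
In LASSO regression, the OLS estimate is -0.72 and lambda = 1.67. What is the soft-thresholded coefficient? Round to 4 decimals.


Absolute value: |-0.72| = 0.72.
Compare to lambda = 1.67.
Since |beta| <= lambda, the coefficient is set to 0.

0.0000


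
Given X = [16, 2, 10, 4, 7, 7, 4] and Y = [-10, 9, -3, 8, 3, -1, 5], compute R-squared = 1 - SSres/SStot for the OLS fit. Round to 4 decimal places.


Fit the OLS line: b0 = 11.4946, b1 = -1.3892.
SSres = 15.2989.
SStot = 271.7143.
R^2 = 1 - 15.2989/271.7143 = 0.9437.

0.9437


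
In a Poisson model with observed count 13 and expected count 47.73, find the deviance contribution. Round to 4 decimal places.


Compute y*ln(y/mu) = 13*ln(13/47.73) = 13*-1.300611 = -16.907943.
y - mu = -34.73.
D = 2*(-16.907943 - (-34.73)) = 35.644114, which rounds to 35.6441.

35.6441


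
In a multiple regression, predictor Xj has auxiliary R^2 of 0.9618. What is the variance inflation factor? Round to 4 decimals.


Using VIF = 1/(1 - R^2_j):
1 - 0.9618 = 0.0382.
VIF = 26.1780.

26.1780


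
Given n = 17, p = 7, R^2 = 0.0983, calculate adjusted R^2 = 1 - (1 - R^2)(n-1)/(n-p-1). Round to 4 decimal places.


Adjusted R^2 = 1 - (1 - R^2) * (n-1)/(n-p-1).
(1 - R^2) = 0.9017.
(n-1)/(n-p-1) = 16/9.
(1 - R^2) * (n-1) = 0.9017 * 16 = 14.4272.
Divide by (n-p-1): 14.4272 / 9 = 1.6030.
Adj R^2 = 1 - 1.6030 = -0.6030.

-0.6030


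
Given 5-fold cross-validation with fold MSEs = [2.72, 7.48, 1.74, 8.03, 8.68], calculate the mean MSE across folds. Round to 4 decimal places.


Total MSE across folds = 28.6500.
CV-MSE = 28.6500/5 = 5.7300.

5.7300


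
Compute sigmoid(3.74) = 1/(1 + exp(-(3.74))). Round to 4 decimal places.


First, exp(-3.7400) = 0.0238.
Then sigma(z) = 1/(1 + 0.0238) = 0.9768.

0.9768


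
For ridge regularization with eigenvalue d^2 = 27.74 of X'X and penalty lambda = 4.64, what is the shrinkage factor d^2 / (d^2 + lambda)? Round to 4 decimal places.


d^2 + lambda = 27.74 + 4.64 = 32.3800.
Shrinkage factor = 27.74/32.3800 = 0.8567.

0.8567


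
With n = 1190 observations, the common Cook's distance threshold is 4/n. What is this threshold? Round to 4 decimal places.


Using the rule of thumb:
Threshold = 4 / 1190 = 0.0034.

0.0034


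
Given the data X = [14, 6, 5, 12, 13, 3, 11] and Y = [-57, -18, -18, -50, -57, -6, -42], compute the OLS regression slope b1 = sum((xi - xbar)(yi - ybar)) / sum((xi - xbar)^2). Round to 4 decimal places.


The sample means are xbar = 9.1429 and ybar = -35.4286.
Compute S_xx = 114.8571 and S_xy = -549.5714.
Slope b1 = S_xy / S_xx = -549.5714 / 114.8571 = -4.7848.

-4.7848


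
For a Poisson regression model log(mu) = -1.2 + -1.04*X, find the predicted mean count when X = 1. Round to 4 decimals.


Compute eta = -1.2 + -1.04 * 1 = -2.2400.
Apply inverse link: mu = e^-2.2400 = 0.1065.

0.1065


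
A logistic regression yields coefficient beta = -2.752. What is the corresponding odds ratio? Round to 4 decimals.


exp(-2.752) = 0.0638.
So the odds ratio is 0.0638.

0.0638


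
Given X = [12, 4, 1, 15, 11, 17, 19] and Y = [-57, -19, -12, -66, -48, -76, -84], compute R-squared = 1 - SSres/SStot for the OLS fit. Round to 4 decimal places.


Fit the OLS line: b0 = -5.2594, b1 = -4.1163.
SSres = 28.1270.
SStot = 4525.4286.
R^2 = 1 - 28.1270/4525.4286 = 0.9938.

0.9938


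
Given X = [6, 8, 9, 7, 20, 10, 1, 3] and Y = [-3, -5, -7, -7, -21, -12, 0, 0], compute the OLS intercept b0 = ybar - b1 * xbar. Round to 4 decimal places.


First find the slope: b1 = -1.1842.
Means: xbar = 8.0000, ybar = -6.8750.
b0 = ybar - b1 * xbar = -6.8750 - -1.1842 * 8.0000 = 2.5987.

2.5987


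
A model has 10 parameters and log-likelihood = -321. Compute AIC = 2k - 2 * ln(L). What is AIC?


Compute:
2k = 2*10 = 20.
-2*loglik = -2*(-321) = 642.
AIC = 20 + 642 = 662.

662


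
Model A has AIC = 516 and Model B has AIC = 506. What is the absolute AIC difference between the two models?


Absolute difference = |516 - 506| = 10.
The model with lower AIC (B) is preferred.

10


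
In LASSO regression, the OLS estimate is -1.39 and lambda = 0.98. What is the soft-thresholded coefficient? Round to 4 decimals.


Absolute value: |-1.39| = 1.39.
Compare to lambda = 0.98.
Since |beta| > lambda, coefficient = sign(beta)*(|beta| - lambda) = -0.4100.

-0.4100


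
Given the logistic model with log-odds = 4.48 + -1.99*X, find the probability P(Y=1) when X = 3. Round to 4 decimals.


Compute z = 4.48 + (-1.99)(3) = -1.4900.
exp(-z) = 4.4371.
P = 1/(1 + 4.4371) = 0.1839.

0.1839


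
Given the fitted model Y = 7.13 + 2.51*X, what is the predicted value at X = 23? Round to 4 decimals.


Predicted value:
Y = 7.13 + (2.51)(23) = 7.13 + 57.7300 = 64.8600.

64.8600


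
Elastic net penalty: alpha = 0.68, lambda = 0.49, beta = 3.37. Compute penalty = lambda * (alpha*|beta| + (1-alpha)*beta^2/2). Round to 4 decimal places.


L1 component = 0.68 * |3.37| = 2.2916.
L2 component = 0.32 * 3.37^2 / 2 = 1.8171.
Penalty = 0.49 * (2.2916 + 1.8171) = 0.49 * 4.1087 = 2.0133.

2.0133


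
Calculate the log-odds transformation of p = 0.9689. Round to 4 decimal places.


The odds are p/(1-p) = 0.9689 / 0.0311 = 31.1543.
logit(p) = ln(31.1543) = 3.4390.

3.4390


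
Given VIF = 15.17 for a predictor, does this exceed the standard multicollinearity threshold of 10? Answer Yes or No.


Check: VIF = 15.17 vs threshold = 10.
Since 15.17 >= 10, the answer is Yes.

Yes


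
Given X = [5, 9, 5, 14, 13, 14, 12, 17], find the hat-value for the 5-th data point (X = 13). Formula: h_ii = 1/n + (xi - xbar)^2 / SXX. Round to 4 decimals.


n = 8, xbar = 11.1250.
SXX = sum((xi - xbar)^2) = 134.8750.
h = 1/8 + (13 - 11.1250)^2 / 134.8750 = 0.1511.

0.1511


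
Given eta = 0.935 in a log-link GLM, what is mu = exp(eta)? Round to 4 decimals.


Apply the inverse link:
mu = e^0.935 = 2.5472.

2.5472


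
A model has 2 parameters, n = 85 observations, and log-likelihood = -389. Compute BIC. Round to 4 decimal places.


k * ln(n) = 2 * ln(85) = 2 * 4.442651 = 8.885302.
-2 * loglik = -2 * (-389) = 778.
BIC = 8.885302 + 778 = 786.885302, which rounds to 786.8853.

786.8853


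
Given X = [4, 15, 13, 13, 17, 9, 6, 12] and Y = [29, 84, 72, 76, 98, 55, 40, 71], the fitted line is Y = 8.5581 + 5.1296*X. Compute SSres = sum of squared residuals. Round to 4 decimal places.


For each point, residual = actual - predicted.
Residuals: [-0.0765, -1.5021, -3.2429, 0.7571, 2.2387, 0.2755, 0.6643, 0.8867].
Sum of squared residuals = 19.6670.

19.6670


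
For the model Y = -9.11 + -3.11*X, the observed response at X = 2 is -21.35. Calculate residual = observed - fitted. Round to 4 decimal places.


Fitted value at X = 2 is yhat = -9.11 + -3.11*2 = -15.3300.
Residual = -21.35 - -15.3300 = -6.0200.

-6.0200


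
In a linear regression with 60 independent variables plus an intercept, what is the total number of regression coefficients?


Total coefficients = number of predictors + 1 (for the intercept).
= 60 + 1 = 61.

61


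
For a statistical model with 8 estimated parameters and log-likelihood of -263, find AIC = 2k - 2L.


AIC = 2*8 - 2*(-263).
= 16 + 526 = 542.

542


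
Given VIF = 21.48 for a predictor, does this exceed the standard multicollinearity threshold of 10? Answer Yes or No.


The threshold is 10.
VIF = 21.48 is >= 10.
Multicollinearity indication: Yes.

Yes


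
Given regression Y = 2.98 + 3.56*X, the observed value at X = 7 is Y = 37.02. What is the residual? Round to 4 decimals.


Predicted = 2.98 + 3.56 * 7 = 27.9000.
Residual = 37.02 - 27.9000 = 9.1200.

9.1200


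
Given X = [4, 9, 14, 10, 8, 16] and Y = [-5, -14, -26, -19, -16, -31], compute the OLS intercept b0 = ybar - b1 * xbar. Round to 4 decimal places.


The slope is b1 = -2.1059.
Sample means are xbar = 10.1667 and ybar = -18.5000.
Intercept: b0 = -18.5000 - (-2.1059)(10.1667) = 2.9102.

2.9102


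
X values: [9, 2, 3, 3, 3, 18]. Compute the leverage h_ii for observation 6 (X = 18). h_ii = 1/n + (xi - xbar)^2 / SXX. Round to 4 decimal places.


Compute xbar = 6.3333 with n = 6 observations.
SXX = 195.3333.
Leverage = 1/6 + (18 - 6.3333)^2/195.3333 = 0.8635.

0.8635


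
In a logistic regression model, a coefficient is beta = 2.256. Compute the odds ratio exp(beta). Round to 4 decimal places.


The odds ratio is computed as:
OR = e^(2.256) = 9.5448.

9.5448


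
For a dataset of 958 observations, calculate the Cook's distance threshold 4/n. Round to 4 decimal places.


Using the rule of thumb:
Threshold = 4 / 958 = 0.0042.

0.0042


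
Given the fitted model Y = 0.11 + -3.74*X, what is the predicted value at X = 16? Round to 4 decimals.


Plug X = 16 into Y = 0.11 + -3.74*X:
Y = 0.11 + -59.8400 = -59.7300.

-59.7300


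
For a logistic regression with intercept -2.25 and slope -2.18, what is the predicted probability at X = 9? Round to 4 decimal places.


Linear predictor: z = -2.25 + -2.18 * 9 = -21.8700.
P = 1/(1 + exp(21.8700)) = 1/(1 + 3147895590.4366) = 0.0000.

0.0000


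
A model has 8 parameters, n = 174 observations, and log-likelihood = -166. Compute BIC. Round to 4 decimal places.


k * ln(n) = 8 * ln(174) = 8 * 5.159055 = 41.272440.
-2 * loglik = -2 * (-166) = 332.
BIC = 41.272440 + 332 = 373.272440, which rounds to 373.2724.

373.2724


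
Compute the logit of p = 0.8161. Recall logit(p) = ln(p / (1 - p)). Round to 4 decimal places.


The odds are p/(1-p) = 0.8161 / 0.1839 = 4.4377.
logit(p) = ln(4.4377) = 1.4901.

1.4901


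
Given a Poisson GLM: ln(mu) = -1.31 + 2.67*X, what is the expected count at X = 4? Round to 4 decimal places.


Compute eta = -1.31 + 2.67 * 4 = 9.3700.
Apply inverse link: mu = e^9.3700 = 11731.1151.

11731.1151


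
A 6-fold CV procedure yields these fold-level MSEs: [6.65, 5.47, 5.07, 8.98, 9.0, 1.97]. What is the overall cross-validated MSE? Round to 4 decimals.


Add all fold MSEs: 37.1400.
Divide by k = 6: 37.1400/6 = 6.1900.

6.1900


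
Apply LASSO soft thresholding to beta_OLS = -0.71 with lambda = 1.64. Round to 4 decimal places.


Absolute value: |-0.71| = 0.71.
Compare to lambda = 1.64.
Since |beta| <= lambda, the coefficient is set to 0.

0.0000


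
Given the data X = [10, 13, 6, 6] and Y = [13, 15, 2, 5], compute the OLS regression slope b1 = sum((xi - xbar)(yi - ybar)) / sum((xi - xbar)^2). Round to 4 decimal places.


The sample means are xbar = 8.7500 and ybar = 8.7500.
Compute S_xx = 34.7500 and S_xy = 60.7500.
Slope b1 = S_xy / S_xx = 60.7500 / 34.7500 = 1.7482.

1.7482


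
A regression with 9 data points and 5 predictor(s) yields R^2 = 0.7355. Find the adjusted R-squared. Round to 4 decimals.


Adjusted R^2 = 1 - (1 - R^2) * (n-1)/(n-p-1).
(1 - R^2) = 0.2645.
(n-1)/(n-p-1) = 8/3.
(1 - R^2) * (n-1) = 0.2645 * 8 = 2.1160.
Divide by (n-p-1): 2.1160 / 3 = 0.7053.
Adj R^2 = 1 - 0.7053 = 0.2947.

0.2947


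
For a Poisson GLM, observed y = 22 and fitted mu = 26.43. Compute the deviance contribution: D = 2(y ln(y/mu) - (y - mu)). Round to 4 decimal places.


First: ln(22/26.43) = -0.183457.
Then: 22 * -0.183457 = -4.036054.
y - mu = 22 - 26.43 = -4.43.
D = 2(-4.036054 - -4.43) = 0.787892, which rounds to 0.7879.

0.7879


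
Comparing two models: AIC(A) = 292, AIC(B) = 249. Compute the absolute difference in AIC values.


Compute |292 - 249| = 43.
Model B has the smaller AIC.

43


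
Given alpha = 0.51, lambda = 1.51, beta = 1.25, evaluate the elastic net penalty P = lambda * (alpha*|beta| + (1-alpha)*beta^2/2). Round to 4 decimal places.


alpha * |beta| = 0.51 * 1.25 = 0.6375.
(1-alpha) * beta^2/2 = 0.49 * 1.5625/2 = 0.3828.
Total = 1.51 * (0.6375 + 0.3828) = 1.5407.

1.5407


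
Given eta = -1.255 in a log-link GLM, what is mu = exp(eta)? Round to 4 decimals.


The inverse log link gives:
mu = exp(-1.255) = 0.2851.

0.2851


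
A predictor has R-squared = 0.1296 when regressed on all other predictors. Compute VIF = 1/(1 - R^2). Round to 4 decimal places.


Using VIF = 1/(1 - R^2_j):
1 - 0.1296 = 0.8704.
VIF = 1.1489.

1.1489


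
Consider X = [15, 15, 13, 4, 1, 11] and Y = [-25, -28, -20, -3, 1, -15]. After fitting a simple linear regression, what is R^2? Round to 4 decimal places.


Fit the OLS line: b0 = 4.2403, b1 = -1.9566.
SSres = 17.0009.
SStot = 694.0000.
R^2 = 1 - 17.0009/694.0000 = 0.9755.

0.9755


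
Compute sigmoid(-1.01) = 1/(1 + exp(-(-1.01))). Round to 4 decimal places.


exp(1.0100) = 2.7456.
1 + exp(-z) = 3.7456.
sigmoid = 1/3.7456 = 0.2670.

0.2670


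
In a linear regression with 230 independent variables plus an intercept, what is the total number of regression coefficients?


Including the intercept, the model has 230 predictor coefficients + 1 intercept.
Total = 231.

231


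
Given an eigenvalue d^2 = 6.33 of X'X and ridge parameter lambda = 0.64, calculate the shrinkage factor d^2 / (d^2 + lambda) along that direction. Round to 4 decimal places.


Compute the denominator: 6.33 + 0.64 = 6.9700.
Shrinkage factor = 6.33 / 6.9700 = 0.9082.

0.9082


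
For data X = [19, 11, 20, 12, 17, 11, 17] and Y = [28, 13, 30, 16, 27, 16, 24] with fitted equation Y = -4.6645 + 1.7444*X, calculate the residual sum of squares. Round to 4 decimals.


For each point, residual = actual - predicted.
Residuals: [-0.4791, -1.5239, -0.2235, -0.2683, 2.0097, 1.4761, -0.9903].
Sum of squared residuals = 9.8722.

9.8722


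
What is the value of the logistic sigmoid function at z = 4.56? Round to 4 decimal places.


exp(-4.5600) = 0.0105.
1 + exp(-z) = 1.0105.
sigmoid = 1/1.0105 = 0.9896.

0.9896


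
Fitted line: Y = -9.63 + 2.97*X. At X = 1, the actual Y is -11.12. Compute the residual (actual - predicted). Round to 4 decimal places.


Compute yhat = -9.63 + (2.97)(1) = -6.6600.
Residual = actual - predicted = -11.12 - -6.6600 = -4.4600.

-4.4600


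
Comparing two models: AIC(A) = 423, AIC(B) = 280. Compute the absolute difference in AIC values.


Compute |423 - 280| = 143.
Model B has the smaller AIC.

143


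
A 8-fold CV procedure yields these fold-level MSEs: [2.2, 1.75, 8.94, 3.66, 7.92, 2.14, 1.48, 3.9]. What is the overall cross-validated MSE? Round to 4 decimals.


Total MSE across folds = 31.9900.
CV-MSE = 31.9900/8 = 3.9988.

3.9988


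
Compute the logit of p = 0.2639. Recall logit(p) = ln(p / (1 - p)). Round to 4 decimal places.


1 - p = 0.7361.
p/(1-p) = 0.3585.
logit = ln(0.3585) = -1.0258.

-1.0258


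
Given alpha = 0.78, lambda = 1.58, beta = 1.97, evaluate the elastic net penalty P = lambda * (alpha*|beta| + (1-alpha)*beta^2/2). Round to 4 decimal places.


L1 component = 0.78 * |1.97| = 1.5366.
L2 component = 0.22 * 1.97^2 / 2 = 0.4269.
Penalty = 1.58 * (1.5366 + 0.4269) = 1.58 * 1.9635 = 3.1023.

3.1023


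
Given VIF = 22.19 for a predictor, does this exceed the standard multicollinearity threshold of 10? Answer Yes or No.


Compare VIF = 22.19 to the threshold of 10.
22.19 >= 10, so the answer is Yes.

Yes


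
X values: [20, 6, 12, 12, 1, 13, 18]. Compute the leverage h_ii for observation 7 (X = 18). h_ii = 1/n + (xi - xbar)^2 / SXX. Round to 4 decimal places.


n = 7, xbar = 11.7143.
SXX = sum((xi - xbar)^2) = 257.4286.
h = 1/7 + (18 - 11.7143)^2 / 257.4286 = 0.2963.

0.2963


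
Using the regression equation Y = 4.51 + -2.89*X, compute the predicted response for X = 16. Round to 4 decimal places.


Predicted value:
Y = 4.51 + (-2.89)(16) = 4.51 + -46.2400 = -41.7300.

-41.7300


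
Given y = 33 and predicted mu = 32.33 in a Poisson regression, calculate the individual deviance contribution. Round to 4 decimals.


Compute y*ln(y/mu) = 33*ln(33/32.33) = 33*0.020512 = 0.676896.
y - mu = 0.67.
D = 2*(0.676896 - (0.67)) = 0.013792, which rounds to 0.0138.

0.0138


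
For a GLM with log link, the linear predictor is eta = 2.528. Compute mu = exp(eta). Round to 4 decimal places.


Apply the inverse link:
mu = e^2.528 = 12.5284.

12.5284


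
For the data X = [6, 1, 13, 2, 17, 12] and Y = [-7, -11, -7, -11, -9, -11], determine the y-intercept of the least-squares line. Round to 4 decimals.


Compute b1 = 0.1193 from the OLS formula.
With xbar = 8.5000 and ybar = -9.3333, the intercept is:
b0 = -9.3333 - 0.1193 * 8.5000 = -10.3477.

-10.3477


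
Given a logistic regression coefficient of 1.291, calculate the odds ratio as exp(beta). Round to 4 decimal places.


exp(1.291) = 3.6364.
So the odds ratio is 3.6364.

3.6364


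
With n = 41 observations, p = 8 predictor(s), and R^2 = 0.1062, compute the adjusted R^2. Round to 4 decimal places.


Using the formula:
(1 - 0.1062) = 0.8938.
Multiply by 40/32: 0.8938 * 40 = 35.7520, then 35.7520 / 32 = 1.1173.
Adj R^2 = 1 - 1.1173 = -0.1173.

-0.1173


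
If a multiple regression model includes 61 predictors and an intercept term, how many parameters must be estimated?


Including the intercept, the model has 61 predictor coefficients + 1 intercept.
Total = 62.

62


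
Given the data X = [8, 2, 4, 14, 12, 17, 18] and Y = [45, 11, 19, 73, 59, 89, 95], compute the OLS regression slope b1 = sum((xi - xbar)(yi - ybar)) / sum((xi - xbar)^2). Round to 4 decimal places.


The sample means are xbar = 10.7143 and ybar = 55.8571.
Compute S_xx = 233.4286 and S_xy = 1221.7143.
Slope b1 = S_xy / S_xx = 1221.7143 / 233.4286 = 5.2338.

5.2338
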